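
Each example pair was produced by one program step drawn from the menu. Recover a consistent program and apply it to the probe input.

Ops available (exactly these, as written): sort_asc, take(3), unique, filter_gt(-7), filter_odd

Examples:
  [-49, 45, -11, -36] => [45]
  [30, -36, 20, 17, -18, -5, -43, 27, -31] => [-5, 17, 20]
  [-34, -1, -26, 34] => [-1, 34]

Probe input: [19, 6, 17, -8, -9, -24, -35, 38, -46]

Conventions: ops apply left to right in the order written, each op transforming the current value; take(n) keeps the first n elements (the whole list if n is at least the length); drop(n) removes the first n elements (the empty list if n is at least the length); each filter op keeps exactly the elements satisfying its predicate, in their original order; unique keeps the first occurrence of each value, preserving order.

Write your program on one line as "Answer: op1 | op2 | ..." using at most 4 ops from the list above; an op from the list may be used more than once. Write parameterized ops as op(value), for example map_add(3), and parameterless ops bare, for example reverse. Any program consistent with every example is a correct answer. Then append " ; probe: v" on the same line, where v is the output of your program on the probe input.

filter_gt(-7) | sort_asc | take(3) ; probe: [6, 17, 19]

Check, running the answer program on each example:
  [-49, 45, -11, -36] -> [45] -> [45] -> [45]
  [30, -36, 20, 17, -18, -5, -43, 27, -31] -> [30, 20, 17, -5, 27] -> [-5, 17, 20, 27, 30] -> [-5, 17, 20]
  [-34, -1, -26, 34] -> [-1, 34] -> [-1, 34] -> [-1, 34]
  probe: [19, 6, 17, -8, -9, -24, -35, 38, -46] -> [19, 6, 17, 38] -> [6, 17, 19, 38] -> [6, 17, 19]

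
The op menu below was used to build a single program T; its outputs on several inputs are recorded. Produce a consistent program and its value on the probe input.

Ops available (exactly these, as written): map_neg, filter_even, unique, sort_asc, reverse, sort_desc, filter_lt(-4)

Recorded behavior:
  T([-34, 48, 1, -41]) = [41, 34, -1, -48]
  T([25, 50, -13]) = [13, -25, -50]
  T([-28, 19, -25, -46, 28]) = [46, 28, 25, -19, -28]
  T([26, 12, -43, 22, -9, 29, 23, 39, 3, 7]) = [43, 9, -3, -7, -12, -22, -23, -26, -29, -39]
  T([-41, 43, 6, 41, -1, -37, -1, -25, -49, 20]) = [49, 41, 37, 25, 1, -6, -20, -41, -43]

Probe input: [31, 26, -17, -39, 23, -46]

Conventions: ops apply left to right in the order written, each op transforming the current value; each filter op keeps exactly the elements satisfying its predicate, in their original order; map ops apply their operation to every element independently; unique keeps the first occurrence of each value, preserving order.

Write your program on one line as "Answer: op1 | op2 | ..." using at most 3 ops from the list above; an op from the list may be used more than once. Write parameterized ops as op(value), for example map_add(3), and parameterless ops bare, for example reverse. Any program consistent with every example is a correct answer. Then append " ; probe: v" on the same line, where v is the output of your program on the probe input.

map_neg | sort_desc | unique ; probe: [46, 39, 17, -23, -26, -31]

Check, running the answer program on each example:
  [-34, 48, 1, -41] -> [34, -48, -1, 41] -> [41, 34, -1, -48] -> [41, 34, -1, -48]
  [25, 50, -13] -> [-25, -50, 13] -> [13, -25, -50] -> [13, -25, -50]
  [-28, 19, -25, -46, 28] -> [28, -19, 25, 46, -28] -> [46, 28, 25, -19, -28] -> [46, 28, 25, -19, -28]
  [26, 12, -43, 22, -9, 29, 23, 39, 3, 7] -> [-26, -12, 43, -22, 9, -29, -23, -39, -3, -7] -> [43, 9, -3, -7, -12, -22, -23, -26, -29, -39] -> [43, 9, -3, -7, -12, -22, -23, -26, -29, -39]
  [-41, 43, 6, 41, -1, -37, -1, -25, -49, 20] -> [41, -43, -6, -41, 1, 37, 1, 25, 49, -20] -> [49, 41, 37, 25, 1, 1, -6, -20, -41, -43] -> [49, 41, 37, 25, 1, -6, -20, -41, -43]
  probe: [31, 26, -17, -39, 23, -46] -> [-31, -26, 17, 39, -23, 46] -> [46, 39, 17, -23, -26, -31] -> [46, 39, 17, -23, -26, -31]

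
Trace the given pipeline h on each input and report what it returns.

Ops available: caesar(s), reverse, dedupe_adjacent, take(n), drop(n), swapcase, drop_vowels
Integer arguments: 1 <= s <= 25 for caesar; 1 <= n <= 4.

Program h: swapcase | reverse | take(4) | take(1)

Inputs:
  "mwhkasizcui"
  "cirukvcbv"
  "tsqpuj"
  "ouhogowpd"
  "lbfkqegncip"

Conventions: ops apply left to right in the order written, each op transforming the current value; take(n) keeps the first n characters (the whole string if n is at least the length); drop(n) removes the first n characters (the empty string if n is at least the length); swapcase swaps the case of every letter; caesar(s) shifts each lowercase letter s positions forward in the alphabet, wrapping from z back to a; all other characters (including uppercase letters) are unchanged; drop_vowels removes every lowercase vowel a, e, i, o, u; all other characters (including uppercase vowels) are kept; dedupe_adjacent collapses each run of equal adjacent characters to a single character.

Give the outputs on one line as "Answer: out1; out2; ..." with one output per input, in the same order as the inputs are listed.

Execution, op by op:
  "mwhkasizcui" -> "MWHKASIZCUI" -> "IUCZISAKHWM" -> "IUCZ" -> "I"
  "cirukvcbv" -> "CIRUKVCBV" -> "VBCVKURIC" -> "VBCV" -> "V"
  "tsqpuj" -> "TSQPUJ" -> "JUPQST" -> "JUPQ" -> "J"
  "ouhogowpd" -> "OUHOGOWPD" -> "DPWOGOHUO" -> "DPWO" -> "D"
  "lbfkqegncip" -> "LBFKQEGNCIP" -> "PICNGEQKFBL" -> "PICN" -> "P"

"I"; "V"; "J"; "D"; "P"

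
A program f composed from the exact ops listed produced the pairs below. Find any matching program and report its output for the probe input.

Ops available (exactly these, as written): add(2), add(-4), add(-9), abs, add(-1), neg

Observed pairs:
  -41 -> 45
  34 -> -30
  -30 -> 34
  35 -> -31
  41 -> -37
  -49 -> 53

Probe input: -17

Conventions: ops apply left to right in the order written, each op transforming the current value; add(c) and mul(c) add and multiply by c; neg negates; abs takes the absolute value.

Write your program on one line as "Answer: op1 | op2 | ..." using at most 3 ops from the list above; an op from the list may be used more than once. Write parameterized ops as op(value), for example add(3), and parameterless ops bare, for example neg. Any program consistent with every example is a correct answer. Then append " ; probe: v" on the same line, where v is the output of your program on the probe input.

add(-4) | neg ; probe: 21

Check, running the answer program on each example:
  -41 -> -45 -> 45
  34 -> 30 -> -30
  -30 -> -34 -> 34
  35 -> 31 -> -31
  41 -> 37 -> -37
  -49 -> -53 -> 53
  probe: -17 -> -21 -> 21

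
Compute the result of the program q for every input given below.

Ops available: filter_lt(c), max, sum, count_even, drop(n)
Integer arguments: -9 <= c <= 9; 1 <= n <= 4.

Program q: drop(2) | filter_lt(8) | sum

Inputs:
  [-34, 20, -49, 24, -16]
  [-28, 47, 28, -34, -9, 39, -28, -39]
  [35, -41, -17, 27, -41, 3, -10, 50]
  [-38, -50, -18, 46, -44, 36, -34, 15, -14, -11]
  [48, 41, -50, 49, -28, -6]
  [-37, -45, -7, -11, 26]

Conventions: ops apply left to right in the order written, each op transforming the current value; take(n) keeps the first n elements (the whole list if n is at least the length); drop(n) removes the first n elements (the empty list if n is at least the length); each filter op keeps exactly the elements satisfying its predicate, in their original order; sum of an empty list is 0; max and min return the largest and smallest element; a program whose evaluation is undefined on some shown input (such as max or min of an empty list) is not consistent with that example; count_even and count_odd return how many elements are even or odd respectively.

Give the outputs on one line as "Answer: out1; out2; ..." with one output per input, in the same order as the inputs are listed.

-65; -110; -65; -121; -84; -18

Execution, op by op:
  [-34, 20, -49, 24, -16] -> [-49, 24, -16] -> [-49, -16] -> -65
  [-28, 47, 28, -34, -9, 39, -28, -39] -> [28, -34, -9, 39, -28, -39] -> [-34, -9, -28, -39] -> -110
  [35, -41, -17, 27, -41, 3, -10, 50] -> [-17, 27, -41, 3, -10, 50] -> [-17, -41, 3, -10] -> -65
  [-38, -50, -18, 46, -44, 36, -34, 15, -14, -11] -> [-18, 46, -44, 36, -34, 15, -14, -11] -> [-18, -44, -34, -14, -11] -> -121
  [48, 41, -50, 49, -28, -6] -> [-50, 49, -28, -6] -> [-50, -28, -6] -> -84
  [-37, -45, -7, -11, 26] -> [-7, -11, 26] -> [-7, -11] -> -18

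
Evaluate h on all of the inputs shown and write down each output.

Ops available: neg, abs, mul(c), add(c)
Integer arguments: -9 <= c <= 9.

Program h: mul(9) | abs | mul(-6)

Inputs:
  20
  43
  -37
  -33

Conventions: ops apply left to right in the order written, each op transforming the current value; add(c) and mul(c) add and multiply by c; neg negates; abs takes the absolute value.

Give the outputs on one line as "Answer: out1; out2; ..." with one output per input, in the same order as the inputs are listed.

-1080; -2322; -1998; -1782

Execution, op by op:
  20 -> 180 -> 180 -> -1080
  43 -> 387 -> 387 -> -2322
  -37 -> -333 -> 333 -> -1998
  -33 -> -297 -> 297 -> -1782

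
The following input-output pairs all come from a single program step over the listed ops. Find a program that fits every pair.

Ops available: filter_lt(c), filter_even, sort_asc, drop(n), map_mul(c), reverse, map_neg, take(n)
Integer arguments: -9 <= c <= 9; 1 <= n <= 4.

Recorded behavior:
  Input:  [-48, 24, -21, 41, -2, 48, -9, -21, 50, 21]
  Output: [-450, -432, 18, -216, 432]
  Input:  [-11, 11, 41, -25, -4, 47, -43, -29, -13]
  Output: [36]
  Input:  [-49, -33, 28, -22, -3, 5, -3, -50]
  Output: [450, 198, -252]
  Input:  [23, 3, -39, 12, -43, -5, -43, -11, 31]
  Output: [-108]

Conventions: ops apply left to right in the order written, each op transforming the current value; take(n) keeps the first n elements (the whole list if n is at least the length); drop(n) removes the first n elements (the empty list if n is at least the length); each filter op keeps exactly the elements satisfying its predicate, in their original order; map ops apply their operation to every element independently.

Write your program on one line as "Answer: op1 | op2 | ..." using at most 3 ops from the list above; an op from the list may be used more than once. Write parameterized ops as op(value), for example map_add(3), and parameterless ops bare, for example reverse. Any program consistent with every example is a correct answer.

reverse | map_mul(-9) | filter_even

Check, running the answer program on each example:
  [-48, 24, -21, 41, -2, 48, -9, -21, 50, 21] -> [21, 50, -21, -9, 48, -2, 41, -21, 24, -48] -> [-189, -450, 189, 81, -432, 18, -369, 189, -216, 432] -> [-450, -432, 18, -216, 432]
  [-11, 11, 41, -25, -4, 47, -43, -29, -13] -> [-13, -29, -43, 47, -4, -25, 41, 11, -11] -> [117, 261, 387, -423, 36, 225, -369, -99, 99] -> [36]
  [-49, -33, 28, -22, -3, 5, -3, -50] -> [-50, -3, 5, -3, -22, 28, -33, -49] -> [450, 27, -45, 27, 198, -252, 297, 441] -> [450, 198, -252]
  [23, 3, -39, 12, -43, -5, -43, -11, 31] -> [31, -11, -43, -5, -43, 12, -39, 3, 23] -> [-279, 99, 387, 45, 387, -108, 351, -27, -207] -> [-108]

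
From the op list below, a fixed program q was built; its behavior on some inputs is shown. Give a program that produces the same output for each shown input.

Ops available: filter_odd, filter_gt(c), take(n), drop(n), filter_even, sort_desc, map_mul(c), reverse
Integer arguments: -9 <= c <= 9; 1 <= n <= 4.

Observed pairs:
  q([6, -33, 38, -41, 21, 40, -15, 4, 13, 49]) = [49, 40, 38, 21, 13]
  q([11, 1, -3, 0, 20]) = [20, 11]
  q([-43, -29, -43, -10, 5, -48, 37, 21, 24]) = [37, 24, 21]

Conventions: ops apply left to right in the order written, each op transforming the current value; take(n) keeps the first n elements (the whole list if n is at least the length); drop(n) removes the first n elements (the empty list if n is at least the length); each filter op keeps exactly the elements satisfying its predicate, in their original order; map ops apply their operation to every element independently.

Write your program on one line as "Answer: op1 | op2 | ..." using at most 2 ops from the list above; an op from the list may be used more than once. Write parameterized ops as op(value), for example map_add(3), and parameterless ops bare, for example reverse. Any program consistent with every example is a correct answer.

filter_gt(7) | sort_desc

Check, running the answer program on each example:
  [6, -33, 38, -41, 21, 40, -15, 4, 13, 49] -> [38, 21, 40, 13, 49] -> [49, 40, 38, 21, 13]
  [11, 1, -3, 0, 20] -> [11, 20] -> [20, 11]
  [-43, -29, -43, -10, 5, -48, 37, 21, 24] -> [37, 21, 24] -> [37, 24, 21]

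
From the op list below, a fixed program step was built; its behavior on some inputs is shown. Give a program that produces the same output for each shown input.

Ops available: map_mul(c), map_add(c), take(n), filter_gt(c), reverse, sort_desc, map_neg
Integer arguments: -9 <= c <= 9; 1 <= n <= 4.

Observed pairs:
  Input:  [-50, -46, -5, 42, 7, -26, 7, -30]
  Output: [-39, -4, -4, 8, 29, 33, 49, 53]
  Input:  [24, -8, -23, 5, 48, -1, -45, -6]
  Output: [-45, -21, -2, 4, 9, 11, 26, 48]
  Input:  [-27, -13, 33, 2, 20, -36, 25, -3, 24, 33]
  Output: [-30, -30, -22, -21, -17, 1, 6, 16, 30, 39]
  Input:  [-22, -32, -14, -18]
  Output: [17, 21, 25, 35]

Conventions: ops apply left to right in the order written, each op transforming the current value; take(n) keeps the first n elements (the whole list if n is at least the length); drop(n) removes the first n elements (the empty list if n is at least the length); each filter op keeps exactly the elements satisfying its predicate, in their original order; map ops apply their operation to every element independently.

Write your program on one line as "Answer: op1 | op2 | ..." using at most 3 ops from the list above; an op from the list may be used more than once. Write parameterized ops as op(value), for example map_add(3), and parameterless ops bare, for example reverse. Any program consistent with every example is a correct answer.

sort_desc | map_neg | map_add(3)

Check, running the answer program on each example:
  [-50, -46, -5, 42, 7, -26, 7, -30] -> [42, 7, 7, -5, -26, -30, -46, -50] -> [-42, -7, -7, 5, 26, 30, 46, 50] -> [-39, -4, -4, 8, 29, 33, 49, 53]
  [24, -8, -23, 5, 48, -1, -45, -6] -> [48, 24, 5, -1, -6, -8, -23, -45] -> [-48, -24, -5, 1, 6, 8, 23, 45] -> [-45, -21, -2, 4, 9, 11, 26, 48]
  [-27, -13, 33, 2, 20, -36, 25, -3, 24, 33] -> [33, 33, 25, 24, 20, 2, -3, -13, -27, -36] -> [-33, -33, -25, -24, -20, -2, 3, 13, 27, 36] -> [-30, -30, -22, -21, -17, 1, 6, 16, 30, 39]
  [-22, -32, -14, -18] -> [-14, -18, -22, -32] -> [14, 18, 22, 32] -> [17, 21, 25, 35]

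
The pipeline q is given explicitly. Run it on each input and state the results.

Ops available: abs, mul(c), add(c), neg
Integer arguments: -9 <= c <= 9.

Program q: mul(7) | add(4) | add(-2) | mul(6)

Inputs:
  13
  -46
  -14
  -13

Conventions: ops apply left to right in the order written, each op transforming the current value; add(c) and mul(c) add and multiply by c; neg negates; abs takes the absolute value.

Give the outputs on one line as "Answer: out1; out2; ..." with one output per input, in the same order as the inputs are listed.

558; -1920; -576; -534

Execution, op by op:
  13 -> 91 -> 95 -> 93 -> 558
  -46 -> -322 -> -318 -> -320 -> -1920
  -14 -> -98 -> -94 -> -96 -> -576
  -13 -> -91 -> -87 -> -89 -> -534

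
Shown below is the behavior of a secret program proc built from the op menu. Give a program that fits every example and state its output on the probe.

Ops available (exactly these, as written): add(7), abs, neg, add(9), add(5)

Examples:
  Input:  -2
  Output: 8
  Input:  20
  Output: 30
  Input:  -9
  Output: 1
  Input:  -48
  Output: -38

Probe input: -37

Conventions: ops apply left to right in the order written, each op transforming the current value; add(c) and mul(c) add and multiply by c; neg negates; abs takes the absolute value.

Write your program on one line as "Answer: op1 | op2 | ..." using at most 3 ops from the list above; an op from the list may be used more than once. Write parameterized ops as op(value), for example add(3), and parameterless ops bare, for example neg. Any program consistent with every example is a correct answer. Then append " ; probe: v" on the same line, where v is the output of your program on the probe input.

add(5) | add(5) ; probe: -27

Check, running the answer program on each example:
  -2 -> 3 -> 8
  20 -> 25 -> 30
  -9 -> -4 -> 1
  -48 -> -43 -> -38
  probe: -37 -> -32 -> -27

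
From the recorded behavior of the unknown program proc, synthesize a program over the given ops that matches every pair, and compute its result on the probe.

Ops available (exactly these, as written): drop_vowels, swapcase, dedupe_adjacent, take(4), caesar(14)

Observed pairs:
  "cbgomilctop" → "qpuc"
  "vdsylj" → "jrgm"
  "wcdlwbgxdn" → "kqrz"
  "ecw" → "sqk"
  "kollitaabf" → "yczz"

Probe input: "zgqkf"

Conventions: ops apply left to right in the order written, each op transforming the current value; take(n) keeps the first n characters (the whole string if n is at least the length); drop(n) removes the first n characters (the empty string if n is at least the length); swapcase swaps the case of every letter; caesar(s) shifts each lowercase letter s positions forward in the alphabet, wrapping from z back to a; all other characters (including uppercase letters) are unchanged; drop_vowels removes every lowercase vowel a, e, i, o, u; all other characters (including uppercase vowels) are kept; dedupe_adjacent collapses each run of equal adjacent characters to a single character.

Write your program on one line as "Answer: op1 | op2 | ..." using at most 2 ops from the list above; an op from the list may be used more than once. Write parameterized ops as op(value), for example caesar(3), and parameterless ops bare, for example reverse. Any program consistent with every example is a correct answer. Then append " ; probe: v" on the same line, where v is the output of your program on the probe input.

caesar(14) | take(4) ; probe: "nuey"

Check, running the answer program on each example:
  "cbgomilctop" -> "qpucawzqhcd" -> "qpuc"
  "vdsylj" -> "jrgmzx" -> "jrgm"
  "wcdlwbgxdn" -> "kqrzkpulrb" -> "kqrz"
  "ecw" -> "sqk" -> "sqk"
  "kollitaabf" -> "yczzwhoopt" -> "yczz"
  probe: "zgqkf" -> "nueyt" -> "nuey"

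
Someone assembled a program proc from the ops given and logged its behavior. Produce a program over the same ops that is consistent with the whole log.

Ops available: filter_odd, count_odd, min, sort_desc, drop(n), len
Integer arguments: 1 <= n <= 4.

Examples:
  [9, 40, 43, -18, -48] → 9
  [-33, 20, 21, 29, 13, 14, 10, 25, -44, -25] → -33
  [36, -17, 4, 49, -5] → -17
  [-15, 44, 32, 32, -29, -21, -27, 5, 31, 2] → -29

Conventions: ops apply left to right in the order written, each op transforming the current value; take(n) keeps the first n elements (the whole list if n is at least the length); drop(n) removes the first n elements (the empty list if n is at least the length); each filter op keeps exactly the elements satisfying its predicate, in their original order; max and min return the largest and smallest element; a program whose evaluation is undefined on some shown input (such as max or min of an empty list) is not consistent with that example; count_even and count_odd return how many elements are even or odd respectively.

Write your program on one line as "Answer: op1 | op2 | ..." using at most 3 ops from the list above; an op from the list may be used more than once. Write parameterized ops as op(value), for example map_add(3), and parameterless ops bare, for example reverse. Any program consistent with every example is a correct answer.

filter_odd | min

Check, running the answer program on each example:
  [9, 40, 43, -18, -48] -> [9, 43] -> 9
  [-33, 20, 21, 29, 13, 14, 10, 25, -44, -25] -> [-33, 21, 29, 13, 25, -25] -> -33
  [36, -17, 4, 49, -5] -> [-17, 49, -5] -> -17
  [-15, 44, 32, 32, -29, -21, -27, 5, 31, 2] -> [-15, -29, -21, -27, 5, 31] -> -29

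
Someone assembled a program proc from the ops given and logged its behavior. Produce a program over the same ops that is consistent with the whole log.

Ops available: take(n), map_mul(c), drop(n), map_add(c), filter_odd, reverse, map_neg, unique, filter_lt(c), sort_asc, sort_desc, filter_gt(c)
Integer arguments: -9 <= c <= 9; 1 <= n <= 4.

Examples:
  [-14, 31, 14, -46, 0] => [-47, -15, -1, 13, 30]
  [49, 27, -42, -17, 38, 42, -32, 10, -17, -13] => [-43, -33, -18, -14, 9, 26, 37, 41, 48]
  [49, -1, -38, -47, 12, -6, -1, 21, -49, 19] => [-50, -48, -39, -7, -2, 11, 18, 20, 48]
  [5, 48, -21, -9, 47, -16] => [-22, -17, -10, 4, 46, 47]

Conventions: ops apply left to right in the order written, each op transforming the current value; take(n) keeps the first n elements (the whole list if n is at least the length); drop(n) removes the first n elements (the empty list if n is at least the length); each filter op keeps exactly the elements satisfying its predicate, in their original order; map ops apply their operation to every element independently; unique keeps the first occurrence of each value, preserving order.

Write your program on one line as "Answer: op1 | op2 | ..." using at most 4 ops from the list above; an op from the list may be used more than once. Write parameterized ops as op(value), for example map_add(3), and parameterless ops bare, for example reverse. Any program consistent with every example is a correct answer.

sort_desc | unique | map_add(-1) | sort_asc

Check, running the answer program on each example:
  [-14, 31, 14, -46, 0] -> [31, 14, 0, -14, -46] -> [31, 14, 0, -14, -46] -> [30, 13, -1, -15, -47] -> [-47, -15, -1, 13, 30]
  [49, 27, -42, -17, 38, 42, -32, 10, -17, -13] -> [49, 42, 38, 27, 10, -13, -17, -17, -32, -42] -> [49, 42, 38, 27, 10, -13, -17, -32, -42] -> [48, 41, 37, 26, 9, -14, -18, -33, -43] -> [-43, -33, -18, -14, 9, 26, 37, 41, 48]
  [49, -1, -38, -47, 12, -6, -1, 21, -49, 19] -> [49, 21, 19, 12, -1, -1, -6, -38, -47, -49] -> [49, 21, 19, 12, -1, -6, -38, -47, -49] -> [48, 20, 18, 11, -2, -7, -39, -48, -50] -> [-50, -48, -39, -7, -2, 11, 18, 20, 48]
  [5, 48, -21, -9, 47, -16] -> [48, 47, 5, -9, -16, -21] -> [48, 47, 5, -9, -16, -21] -> [47, 46, 4, -10, -17, -22] -> [-22, -17, -10, 4, 46, 47]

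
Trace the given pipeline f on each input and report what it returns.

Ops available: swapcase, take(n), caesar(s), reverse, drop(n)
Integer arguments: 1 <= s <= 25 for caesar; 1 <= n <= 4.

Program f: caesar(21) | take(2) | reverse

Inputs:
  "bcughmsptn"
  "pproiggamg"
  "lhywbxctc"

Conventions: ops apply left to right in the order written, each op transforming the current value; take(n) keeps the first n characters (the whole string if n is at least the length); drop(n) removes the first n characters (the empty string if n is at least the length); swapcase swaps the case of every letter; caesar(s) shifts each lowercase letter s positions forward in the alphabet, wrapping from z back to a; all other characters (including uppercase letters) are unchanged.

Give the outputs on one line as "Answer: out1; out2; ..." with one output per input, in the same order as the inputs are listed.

"xw"; "kk"; "cg"

Execution, op by op:
  "bcughmsptn" -> "wxpbchnkoi" -> "wx" -> "xw"
  "pproiggamg" -> "kkmjdbbvhb" -> "kk" -> "kk"
  "lhywbxctc" -> "gctrwsxox" -> "gc" -> "cg"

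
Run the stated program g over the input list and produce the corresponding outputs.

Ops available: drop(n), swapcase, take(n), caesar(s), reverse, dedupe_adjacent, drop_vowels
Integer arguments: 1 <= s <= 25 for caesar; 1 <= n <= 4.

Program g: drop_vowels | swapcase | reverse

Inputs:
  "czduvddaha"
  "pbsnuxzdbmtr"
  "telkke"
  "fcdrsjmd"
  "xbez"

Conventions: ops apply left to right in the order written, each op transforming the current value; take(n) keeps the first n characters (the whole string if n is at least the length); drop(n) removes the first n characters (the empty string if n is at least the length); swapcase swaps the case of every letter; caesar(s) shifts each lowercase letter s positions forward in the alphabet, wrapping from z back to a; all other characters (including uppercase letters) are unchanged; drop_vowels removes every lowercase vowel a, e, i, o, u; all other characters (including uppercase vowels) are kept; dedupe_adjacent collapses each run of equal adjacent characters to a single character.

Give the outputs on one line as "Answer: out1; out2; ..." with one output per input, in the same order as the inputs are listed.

"HDDVDZC"; "RTMBDZXNSBP"; "KKLT"; "DMJSRDCF"; "ZBX"

Execution, op by op:
  "czduvddaha" -> "czdvddh" -> "CZDVDDH" -> "HDDVDZC"
  "pbsnuxzdbmtr" -> "pbsnxzdbmtr" -> "PBSNXZDBMTR" -> "RTMBDZXNSBP"
  "telkke" -> "tlkk" -> "TLKK" -> "KKLT"
  "fcdrsjmd" -> "fcdrsjmd" -> "FCDRSJMD" -> "DMJSRDCF"
  "xbez" -> "xbz" -> "XBZ" -> "ZBX"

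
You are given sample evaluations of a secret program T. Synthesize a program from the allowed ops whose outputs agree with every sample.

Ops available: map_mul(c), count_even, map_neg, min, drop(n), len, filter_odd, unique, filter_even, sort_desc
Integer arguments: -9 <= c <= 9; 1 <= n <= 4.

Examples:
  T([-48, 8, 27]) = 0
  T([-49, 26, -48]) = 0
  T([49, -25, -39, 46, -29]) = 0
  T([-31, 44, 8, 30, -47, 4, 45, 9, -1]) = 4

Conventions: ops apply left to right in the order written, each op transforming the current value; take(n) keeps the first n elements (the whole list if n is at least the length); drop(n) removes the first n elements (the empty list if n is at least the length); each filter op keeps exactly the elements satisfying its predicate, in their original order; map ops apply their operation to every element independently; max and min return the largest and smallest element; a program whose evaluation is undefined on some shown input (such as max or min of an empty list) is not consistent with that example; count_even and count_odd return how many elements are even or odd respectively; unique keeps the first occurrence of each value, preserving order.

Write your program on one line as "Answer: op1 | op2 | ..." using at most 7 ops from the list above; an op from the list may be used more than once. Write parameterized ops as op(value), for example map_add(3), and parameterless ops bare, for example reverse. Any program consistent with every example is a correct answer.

map_neg | drop(4) | map_mul(-7) | drop(1) | map_mul(-2) | count_even

Check, running the answer program on each example:
  [-48, 8, 27] -> [48, -8, -27] -> [] -> [] -> [] -> [] -> 0
  [-49, 26, -48] -> [49, -26, 48] -> [] -> [] -> [] -> [] -> 0
  [49, -25, -39, 46, -29] -> [-49, 25, 39, -46, 29] -> [29] -> [-203] -> [] -> [] -> 0
  [-31, 44, 8, 30, -47, 4, 45, 9, -1] -> [31, -44, -8, -30, 47, -4, -45, -9, 1] -> [47, -4, -45, -9, 1] -> [-329, 28, 315, 63, -7] -> [28, 315, 63, -7] -> [-56, -630, -126, 14] -> 4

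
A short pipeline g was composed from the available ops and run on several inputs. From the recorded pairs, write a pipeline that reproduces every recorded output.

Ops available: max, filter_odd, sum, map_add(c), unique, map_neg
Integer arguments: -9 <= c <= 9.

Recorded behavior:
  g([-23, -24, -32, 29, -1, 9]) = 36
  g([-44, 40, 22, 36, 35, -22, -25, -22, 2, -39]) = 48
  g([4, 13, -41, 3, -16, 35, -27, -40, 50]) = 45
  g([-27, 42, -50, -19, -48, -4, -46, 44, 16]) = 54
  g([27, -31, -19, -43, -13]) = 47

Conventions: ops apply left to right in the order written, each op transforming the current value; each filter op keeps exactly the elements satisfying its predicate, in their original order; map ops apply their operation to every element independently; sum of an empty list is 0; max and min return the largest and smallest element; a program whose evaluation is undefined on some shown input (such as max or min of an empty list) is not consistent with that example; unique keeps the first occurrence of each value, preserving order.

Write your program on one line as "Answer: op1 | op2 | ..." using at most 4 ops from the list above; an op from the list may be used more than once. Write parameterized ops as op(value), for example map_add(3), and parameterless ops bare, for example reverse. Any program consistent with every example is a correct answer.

unique | map_add(-4) | map_neg | max

Check, running the answer program on each example:
  [-23, -24, -32, 29, -1, 9] -> [-23, -24, -32, 29, -1, 9] -> [-27, -28, -36, 25, -5, 5] -> [27, 28, 36, -25, 5, -5] -> 36
  [-44, 40, 22, 36, 35, -22, -25, -22, 2, -39] -> [-44, 40, 22, 36, 35, -22, -25, 2, -39] -> [-48, 36, 18, 32, 31, -26, -29, -2, -43] -> [48, -36, -18, -32, -31, 26, 29, 2, 43] -> 48
  [4, 13, -41, 3, -16, 35, -27, -40, 50] -> [4, 13, -41, 3, -16, 35, -27, -40, 50] -> [0, 9, -45, -1, -20, 31, -31, -44, 46] -> [0, -9, 45, 1, 20, -31, 31, 44, -46] -> 45
  [-27, 42, -50, -19, -48, -4, -46, 44, 16] -> [-27, 42, -50, -19, -48, -4, -46, 44, 16] -> [-31, 38, -54, -23, -52, -8, -50, 40, 12] -> [31, -38, 54, 23, 52, 8, 50, -40, -12] -> 54
  [27, -31, -19, -43, -13] -> [27, -31, -19, -43, -13] -> [23, -35, -23, -47, -17] -> [-23, 35, 23, 47, 17] -> 47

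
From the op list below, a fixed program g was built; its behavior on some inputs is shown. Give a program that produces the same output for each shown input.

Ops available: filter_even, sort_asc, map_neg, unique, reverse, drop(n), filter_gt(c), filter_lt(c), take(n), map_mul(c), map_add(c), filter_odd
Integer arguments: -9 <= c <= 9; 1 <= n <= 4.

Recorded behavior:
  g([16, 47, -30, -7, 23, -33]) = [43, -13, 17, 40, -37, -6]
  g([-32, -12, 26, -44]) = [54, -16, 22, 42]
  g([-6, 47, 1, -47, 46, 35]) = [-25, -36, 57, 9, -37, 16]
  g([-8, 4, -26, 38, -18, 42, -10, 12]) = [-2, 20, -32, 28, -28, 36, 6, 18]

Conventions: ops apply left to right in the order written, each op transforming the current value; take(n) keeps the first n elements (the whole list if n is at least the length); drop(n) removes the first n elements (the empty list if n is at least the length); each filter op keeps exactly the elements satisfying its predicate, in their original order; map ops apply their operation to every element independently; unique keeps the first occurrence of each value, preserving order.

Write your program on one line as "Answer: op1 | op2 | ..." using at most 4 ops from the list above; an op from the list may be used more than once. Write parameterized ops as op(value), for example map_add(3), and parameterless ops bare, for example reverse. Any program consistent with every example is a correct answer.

map_add(-9) | reverse | map_neg | map_add(1)

Check, running the answer program on each example:
  [16, 47, -30, -7, 23, -33] -> [7, 38, -39, -16, 14, -42] -> [-42, 14, -16, -39, 38, 7] -> [42, -14, 16, 39, -38, -7] -> [43, -13, 17, 40, -37, -6]
  [-32, -12, 26, -44] -> [-41, -21, 17, -53] -> [-53, 17, -21, -41] -> [53, -17, 21, 41] -> [54, -16, 22, 42]
  [-6, 47, 1, -47, 46, 35] -> [-15, 38, -8, -56, 37, 26] -> [26, 37, -56, -8, 38, -15] -> [-26, -37, 56, 8, -38, 15] -> [-25, -36, 57, 9, -37, 16]
  [-8, 4, -26, 38, -18, 42, -10, 12] -> [-17, -5, -35, 29, -27, 33, -19, 3] -> [3, -19, 33, -27, 29, -35, -5, -17] -> [-3, 19, -33, 27, -29, 35, 5, 17] -> [-2, 20, -32, 28, -28, 36, 6, 18]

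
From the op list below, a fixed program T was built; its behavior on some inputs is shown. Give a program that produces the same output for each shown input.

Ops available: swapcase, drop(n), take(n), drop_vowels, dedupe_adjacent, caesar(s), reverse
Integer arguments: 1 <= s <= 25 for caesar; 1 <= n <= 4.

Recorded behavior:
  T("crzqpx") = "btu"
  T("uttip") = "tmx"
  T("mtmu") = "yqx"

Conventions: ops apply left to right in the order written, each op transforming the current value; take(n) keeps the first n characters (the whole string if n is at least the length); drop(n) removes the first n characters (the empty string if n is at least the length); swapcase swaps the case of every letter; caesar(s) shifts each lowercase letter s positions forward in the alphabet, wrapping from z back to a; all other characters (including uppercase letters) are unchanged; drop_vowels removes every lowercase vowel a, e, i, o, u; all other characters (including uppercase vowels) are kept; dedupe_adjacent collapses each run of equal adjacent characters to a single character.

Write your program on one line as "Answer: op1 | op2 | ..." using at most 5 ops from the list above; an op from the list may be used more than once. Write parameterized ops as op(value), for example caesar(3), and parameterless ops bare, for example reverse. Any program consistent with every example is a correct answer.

dedupe_adjacent | caesar(4) | reverse | take(3)

Check, running the answer program on each example:
  "crzqpx" -> "crzqpx" -> "gvdutb" -> "btudvg" -> "btu"
  "uttip" -> "utip" -> "yxmt" -> "tmxy" -> "tmx"
  "mtmu" -> "mtmu" -> "qxqy" -> "yqxq" -> "yqx"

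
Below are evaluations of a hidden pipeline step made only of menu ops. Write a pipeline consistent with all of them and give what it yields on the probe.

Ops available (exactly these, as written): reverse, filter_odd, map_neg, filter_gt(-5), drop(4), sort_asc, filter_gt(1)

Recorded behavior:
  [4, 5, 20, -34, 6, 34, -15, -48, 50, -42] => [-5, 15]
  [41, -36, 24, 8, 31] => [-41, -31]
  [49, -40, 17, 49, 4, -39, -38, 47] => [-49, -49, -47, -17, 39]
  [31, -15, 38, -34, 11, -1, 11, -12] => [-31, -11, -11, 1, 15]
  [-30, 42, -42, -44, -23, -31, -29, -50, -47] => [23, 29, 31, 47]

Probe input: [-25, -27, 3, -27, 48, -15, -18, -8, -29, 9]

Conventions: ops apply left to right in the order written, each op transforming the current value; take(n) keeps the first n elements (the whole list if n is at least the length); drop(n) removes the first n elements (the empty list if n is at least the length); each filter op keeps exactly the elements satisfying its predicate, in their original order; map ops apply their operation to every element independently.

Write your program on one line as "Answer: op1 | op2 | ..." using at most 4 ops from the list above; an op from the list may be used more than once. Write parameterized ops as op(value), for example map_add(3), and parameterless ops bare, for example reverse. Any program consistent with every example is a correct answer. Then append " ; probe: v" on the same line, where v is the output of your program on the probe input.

map_neg | sort_asc | filter_odd ; probe: [-9, -3, 15, 25, 27, 27, 29]

Check, running the answer program on each example:
  [4, 5, 20, -34, 6, 34, -15, -48, 50, -42] -> [-4, -5, -20, 34, -6, -34, 15, 48, -50, 42] -> [-50, -34, -20, -6, -5, -4, 15, 34, 42, 48] -> [-5, 15]
  [41, -36, 24, 8, 31] -> [-41, 36, -24, -8, -31] -> [-41, -31, -24, -8, 36] -> [-41, -31]
  [49, -40, 17, 49, 4, -39, -38, 47] -> [-49, 40, -17, -49, -4, 39, 38, -47] -> [-49, -49, -47, -17, -4, 38, 39, 40] -> [-49, -49, -47, -17, 39]
  [31, -15, 38, -34, 11, -1, 11, -12] -> [-31, 15, -38, 34, -11, 1, -11, 12] -> [-38, -31, -11, -11, 1, 12, 15, 34] -> [-31, -11, -11, 1, 15]
  [-30, 42, -42, -44, -23, -31, -29, -50, -47] -> [30, -42, 42, 44, 23, 31, 29, 50, 47] -> [-42, 23, 29, 30, 31, 42, 44, 47, 50] -> [23, 29, 31, 47]
  probe: [-25, -27, 3, -27, 48, -15, -18, -8, -29, 9] -> [25, 27, -3, 27, -48, 15, 18, 8, 29, -9] -> [-48, -9, -3, 8, 15, 18, 25, 27, 27, 29] -> [-9, -3, 15, 25, 27, 27, 29]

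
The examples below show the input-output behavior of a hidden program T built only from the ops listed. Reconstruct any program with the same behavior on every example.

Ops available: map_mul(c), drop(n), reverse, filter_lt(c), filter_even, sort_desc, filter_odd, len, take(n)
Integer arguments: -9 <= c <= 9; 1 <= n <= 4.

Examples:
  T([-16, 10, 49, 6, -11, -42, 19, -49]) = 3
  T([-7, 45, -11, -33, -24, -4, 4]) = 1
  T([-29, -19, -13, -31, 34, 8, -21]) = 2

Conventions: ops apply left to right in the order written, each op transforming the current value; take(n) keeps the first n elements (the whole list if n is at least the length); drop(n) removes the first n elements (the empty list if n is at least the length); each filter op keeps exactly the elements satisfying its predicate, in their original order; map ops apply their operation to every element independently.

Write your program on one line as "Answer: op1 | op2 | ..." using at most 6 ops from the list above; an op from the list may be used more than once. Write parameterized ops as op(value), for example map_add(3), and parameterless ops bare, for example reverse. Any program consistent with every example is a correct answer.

drop(3) | filter_odd | reverse | map_mul(-1) | len

Check, running the answer program on each example:
  [-16, 10, 49, 6, -11, -42, 19, -49] -> [6, -11, -42, 19, -49] -> [-11, 19, -49] -> [-49, 19, -11] -> [49, -19, 11] -> 3
  [-7, 45, -11, -33, -24, -4, 4] -> [-33, -24, -4, 4] -> [-33] -> [-33] -> [33] -> 1
  [-29, -19, -13, -31, 34, 8, -21] -> [-31, 34, 8, -21] -> [-31, -21] -> [-21, -31] -> [21, 31] -> 2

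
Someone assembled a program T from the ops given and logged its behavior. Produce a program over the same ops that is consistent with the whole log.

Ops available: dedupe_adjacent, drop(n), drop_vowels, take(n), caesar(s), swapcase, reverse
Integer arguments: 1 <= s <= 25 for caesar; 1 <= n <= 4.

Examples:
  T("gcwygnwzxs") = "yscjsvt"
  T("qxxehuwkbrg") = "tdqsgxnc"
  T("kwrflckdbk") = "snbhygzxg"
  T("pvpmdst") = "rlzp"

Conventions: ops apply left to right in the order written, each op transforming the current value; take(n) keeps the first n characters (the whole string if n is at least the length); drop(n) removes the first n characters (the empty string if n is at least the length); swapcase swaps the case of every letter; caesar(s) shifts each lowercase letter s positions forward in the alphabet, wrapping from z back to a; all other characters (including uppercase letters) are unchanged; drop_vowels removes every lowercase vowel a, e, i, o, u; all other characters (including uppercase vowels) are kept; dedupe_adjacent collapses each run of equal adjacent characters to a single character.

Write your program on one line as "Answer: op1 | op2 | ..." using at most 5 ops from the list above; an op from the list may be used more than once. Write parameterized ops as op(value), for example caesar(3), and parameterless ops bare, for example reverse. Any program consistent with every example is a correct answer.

dedupe_adjacent | caesar(22) | drop(1) | drop_vowels

Check, running the answer program on each example:
  "gcwygnwzxs" -> "gcwygnwzxs" -> "cysucjsvto" -> "ysucjsvto" -> "yscjsvt"
  "qxxehuwkbrg" -> "qxehuwkbrg" -> "mtadqsgxnc" -> "tadqsgxnc" -> "tdqsgxnc"
  "kwrflckdbk" -> "kwrflckdbk" -> "gsnbhygzxg" -> "snbhygzxg" -> "snbhygzxg"
  "pvpmdst" -> "pvpmdst" -> "lrlizop" -> "rlizop" -> "rlzp"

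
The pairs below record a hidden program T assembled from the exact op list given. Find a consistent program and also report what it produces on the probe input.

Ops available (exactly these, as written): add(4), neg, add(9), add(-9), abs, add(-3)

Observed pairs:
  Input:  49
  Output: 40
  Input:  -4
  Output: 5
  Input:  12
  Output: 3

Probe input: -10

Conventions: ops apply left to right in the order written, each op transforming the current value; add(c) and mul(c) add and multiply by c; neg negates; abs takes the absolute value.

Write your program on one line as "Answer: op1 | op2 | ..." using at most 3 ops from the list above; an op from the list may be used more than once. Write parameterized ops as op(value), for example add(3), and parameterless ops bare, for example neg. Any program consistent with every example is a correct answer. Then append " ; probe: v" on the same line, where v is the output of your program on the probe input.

abs | add(-9) | abs ; probe: 1

Check, running the answer program on each example:
  49 -> 49 -> 40 -> 40
  -4 -> 4 -> -5 -> 5
  12 -> 12 -> 3 -> 3
  probe: -10 -> 10 -> 1 -> 1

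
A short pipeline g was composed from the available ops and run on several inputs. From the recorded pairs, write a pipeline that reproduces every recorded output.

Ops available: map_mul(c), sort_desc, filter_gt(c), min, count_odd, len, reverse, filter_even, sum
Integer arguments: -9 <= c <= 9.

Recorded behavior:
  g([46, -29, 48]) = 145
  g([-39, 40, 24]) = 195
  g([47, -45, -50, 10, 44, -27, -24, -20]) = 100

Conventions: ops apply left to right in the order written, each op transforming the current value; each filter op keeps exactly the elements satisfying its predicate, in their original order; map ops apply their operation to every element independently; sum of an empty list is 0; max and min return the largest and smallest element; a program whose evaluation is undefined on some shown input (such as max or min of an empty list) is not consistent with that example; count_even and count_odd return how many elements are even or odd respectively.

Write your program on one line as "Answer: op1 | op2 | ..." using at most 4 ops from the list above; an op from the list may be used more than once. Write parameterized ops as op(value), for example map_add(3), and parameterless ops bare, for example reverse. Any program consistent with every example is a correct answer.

map_mul(-5) | filter_gt(-9) | min

Check, running the answer program on each example:
  [46, -29, 48] -> [-230, 145, -240] -> [145] -> 145
  [-39, 40, 24] -> [195, -200, -120] -> [195] -> 195
  [47, -45, -50, 10, 44, -27, -24, -20] -> [-235, 225, 250, -50, -220, 135, 120, 100] -> [225, 250, 135, 120, 100] -> 100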